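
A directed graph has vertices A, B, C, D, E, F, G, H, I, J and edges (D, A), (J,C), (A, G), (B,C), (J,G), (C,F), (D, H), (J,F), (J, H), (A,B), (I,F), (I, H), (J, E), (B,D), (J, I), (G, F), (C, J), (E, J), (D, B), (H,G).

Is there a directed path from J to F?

Explore from J.
Distance 1: reach C, E, F, G, H, I.
Found F.

Yes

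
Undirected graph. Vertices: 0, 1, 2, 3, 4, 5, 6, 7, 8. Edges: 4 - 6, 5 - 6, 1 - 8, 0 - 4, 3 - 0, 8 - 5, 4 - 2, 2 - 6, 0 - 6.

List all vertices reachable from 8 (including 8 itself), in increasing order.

0, 1, 2, 3, 4, 5, 6, 8

Start at 8.
Its neighbours: 1, 5.
Then their neighbours: 6.
Then next layer: 0, 2, 4.
Then next layer: 3.
Nothing further is reachable.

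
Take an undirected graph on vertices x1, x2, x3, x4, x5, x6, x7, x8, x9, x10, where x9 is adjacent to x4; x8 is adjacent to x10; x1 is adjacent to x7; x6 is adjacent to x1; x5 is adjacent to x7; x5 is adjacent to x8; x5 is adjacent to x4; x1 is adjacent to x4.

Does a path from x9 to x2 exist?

No

Explore from x9.
Distance 1: reach x4.
Distance 2: reach x1, x5.
Distance 3: reach x6, x7, x8.
Distance 4: reach x10.
The search is exhausted without reaching x2; it lies in a different component.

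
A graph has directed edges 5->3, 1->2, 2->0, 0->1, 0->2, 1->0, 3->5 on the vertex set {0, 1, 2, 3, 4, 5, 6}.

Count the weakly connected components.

4

From 0: component {0, 1, 2}.
From 3: component {3, 5}.
From 4: component {4}.
From 6: component {6}.
That's 4 components.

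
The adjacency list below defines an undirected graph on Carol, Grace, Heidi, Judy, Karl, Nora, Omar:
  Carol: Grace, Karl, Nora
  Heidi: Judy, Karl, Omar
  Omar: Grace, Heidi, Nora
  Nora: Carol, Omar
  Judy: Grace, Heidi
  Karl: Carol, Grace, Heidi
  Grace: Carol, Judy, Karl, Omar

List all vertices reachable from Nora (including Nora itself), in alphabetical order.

Start at Nora.
Its neighbours: Carol, Omar.
Then their neighbours: Grace, Heidi, Karl.
Then next layer: Judy.
Every vertex is now reached.

Carol, Grace, Heidi, Judy, Karl, Nora, Omar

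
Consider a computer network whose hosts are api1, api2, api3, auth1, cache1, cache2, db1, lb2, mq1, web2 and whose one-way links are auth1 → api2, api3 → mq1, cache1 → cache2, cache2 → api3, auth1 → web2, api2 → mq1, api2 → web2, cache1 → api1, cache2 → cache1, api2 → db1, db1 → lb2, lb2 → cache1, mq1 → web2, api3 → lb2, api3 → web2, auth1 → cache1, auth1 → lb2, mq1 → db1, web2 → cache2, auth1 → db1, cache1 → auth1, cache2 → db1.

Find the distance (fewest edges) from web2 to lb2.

3

Distance 0: web2.
Distance 1: cache2.
Distance 2: api3, cache1, db1.
Distance 3: api1, auth1, lb2, mq1 — contains lb2.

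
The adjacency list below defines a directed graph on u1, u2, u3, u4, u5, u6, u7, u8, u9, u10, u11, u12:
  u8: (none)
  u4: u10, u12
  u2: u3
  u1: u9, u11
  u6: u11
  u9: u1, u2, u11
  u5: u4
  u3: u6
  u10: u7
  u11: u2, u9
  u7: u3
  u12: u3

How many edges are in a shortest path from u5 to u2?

6

Distance 0: u5.
Distance 1: u4.
Distance 2: u10, u12.
Distance 3: u3, u7.
Distance 4: u6.
Distance 5: u11.
Distance 6: u2, u9 — contains u2.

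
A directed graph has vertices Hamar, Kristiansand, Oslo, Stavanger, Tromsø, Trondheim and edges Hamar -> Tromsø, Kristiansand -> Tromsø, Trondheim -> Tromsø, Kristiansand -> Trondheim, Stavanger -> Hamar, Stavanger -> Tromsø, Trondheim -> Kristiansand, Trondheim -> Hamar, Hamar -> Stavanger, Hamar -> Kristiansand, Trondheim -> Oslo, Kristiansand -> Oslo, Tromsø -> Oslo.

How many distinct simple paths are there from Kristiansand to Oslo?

Kristiansand→Oslo
Kristiansand→Tromsø→Oslo
Kristiansand→Trondheim→Hamar→Stavanger→Tromsø→Oslo
Kristiansand→Trondheim→Hamar→Tromsø→Oslo
Kristiansand→Trondheim→Oslo
Kristiansand→Trondheim→Tromsø→Oslo

6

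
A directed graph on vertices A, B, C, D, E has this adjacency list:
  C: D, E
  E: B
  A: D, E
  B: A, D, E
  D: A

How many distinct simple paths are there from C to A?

C→D→A
C→E→B→A
C→E→B→D→A

3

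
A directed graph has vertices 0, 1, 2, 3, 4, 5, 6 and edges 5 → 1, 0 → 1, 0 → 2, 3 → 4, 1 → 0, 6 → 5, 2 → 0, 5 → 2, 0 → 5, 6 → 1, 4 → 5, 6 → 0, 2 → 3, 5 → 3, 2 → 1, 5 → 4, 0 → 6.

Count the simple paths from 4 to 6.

4→5→1→0→6
4→5→2→0→6
4→5→2→1→0→6

3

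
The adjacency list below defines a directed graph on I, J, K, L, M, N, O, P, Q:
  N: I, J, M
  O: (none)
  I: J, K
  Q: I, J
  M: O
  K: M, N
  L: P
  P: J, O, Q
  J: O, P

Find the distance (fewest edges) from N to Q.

3

Distance 0: N.
Distance 1: I, J, M.
Distance 2: K, O, P.
Distance 3: Q — contains Q.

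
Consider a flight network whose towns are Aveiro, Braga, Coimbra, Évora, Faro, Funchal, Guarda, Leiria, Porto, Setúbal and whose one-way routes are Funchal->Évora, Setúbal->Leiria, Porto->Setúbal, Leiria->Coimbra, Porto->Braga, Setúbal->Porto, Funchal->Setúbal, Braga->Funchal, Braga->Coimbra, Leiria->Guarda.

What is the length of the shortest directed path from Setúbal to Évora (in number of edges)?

Distance 0: Setúbal.
Distance 1: Leiria, Porto.
Distance 2: Braga, Coimbra, Guarda.
Distance 3: Funchal.
Distance 4: Évora — contains Évora.

4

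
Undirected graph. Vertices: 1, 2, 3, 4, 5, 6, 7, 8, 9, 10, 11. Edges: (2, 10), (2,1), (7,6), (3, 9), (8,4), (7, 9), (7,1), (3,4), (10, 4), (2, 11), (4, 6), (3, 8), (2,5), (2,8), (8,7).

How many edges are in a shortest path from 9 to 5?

Distance 0: 9.
Distance 1: 3, 7.
Distance 2: 1, 4, 6, 8.
Distance 3: 2, 10.
Distance 4: 5, 11 — contains 5.

4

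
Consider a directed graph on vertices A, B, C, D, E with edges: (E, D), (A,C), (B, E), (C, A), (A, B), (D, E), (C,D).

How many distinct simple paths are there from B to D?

1

B→E→D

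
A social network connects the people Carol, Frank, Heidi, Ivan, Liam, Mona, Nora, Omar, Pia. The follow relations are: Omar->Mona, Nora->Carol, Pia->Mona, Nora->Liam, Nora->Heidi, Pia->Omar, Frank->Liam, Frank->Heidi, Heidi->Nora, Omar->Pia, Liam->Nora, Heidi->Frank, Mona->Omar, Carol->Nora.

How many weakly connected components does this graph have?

3

From Carol: component {Carol, Frank, Heidi, Liam, Nora}.
From Ivan: component {Ivan}.
From Mona: component {Mona, Omar, Pia}.
That's 3 components.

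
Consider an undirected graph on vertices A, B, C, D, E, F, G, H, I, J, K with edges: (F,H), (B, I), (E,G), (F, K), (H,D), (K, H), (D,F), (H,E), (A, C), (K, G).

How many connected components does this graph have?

From A: component {A, C}.
From B: component {B, I}.
From D: component {D, E, F, G, H, K}.
From J: component {J}.
That's 4 components.

4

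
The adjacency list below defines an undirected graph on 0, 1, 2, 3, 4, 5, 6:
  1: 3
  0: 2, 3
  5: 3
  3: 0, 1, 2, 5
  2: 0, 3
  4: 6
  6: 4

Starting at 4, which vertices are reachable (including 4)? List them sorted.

Start at 4.
Its neighbours: 6.
Nothing further is reachable.

4, 6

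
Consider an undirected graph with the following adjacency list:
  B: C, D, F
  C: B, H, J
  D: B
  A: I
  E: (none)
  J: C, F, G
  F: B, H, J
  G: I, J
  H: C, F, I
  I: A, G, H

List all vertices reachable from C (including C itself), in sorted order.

A, B, C, D, F, G, H, I, J

Start at C.
Its neighbours: B, H, J.
Then their neighbours: D, F, G, I.
Then next layer: A.
Nothing further is reachable.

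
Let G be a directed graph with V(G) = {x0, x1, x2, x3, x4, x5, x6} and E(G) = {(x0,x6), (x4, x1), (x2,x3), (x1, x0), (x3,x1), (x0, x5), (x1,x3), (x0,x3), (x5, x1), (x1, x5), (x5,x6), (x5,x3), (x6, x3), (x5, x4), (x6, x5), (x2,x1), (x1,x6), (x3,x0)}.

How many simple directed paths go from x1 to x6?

x1→x0→x5→x6
x1→x0→x6
x1→x3→x0→x5→x6
x1→x3→x0→x6
x1→x5→x3→x0→x6
x1→x5→x6
x1→x6

7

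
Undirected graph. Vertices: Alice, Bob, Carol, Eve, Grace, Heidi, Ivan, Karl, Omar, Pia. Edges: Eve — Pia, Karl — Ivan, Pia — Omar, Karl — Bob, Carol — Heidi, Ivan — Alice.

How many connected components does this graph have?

4

From Alice: component {Alice, Bob, Ivan, Karl}.
From Carol: component {Carol, Heidi}.
From Eve: component {Eve, Omar, Pia}.
From Grace: component {Grace}.
That's 4 components.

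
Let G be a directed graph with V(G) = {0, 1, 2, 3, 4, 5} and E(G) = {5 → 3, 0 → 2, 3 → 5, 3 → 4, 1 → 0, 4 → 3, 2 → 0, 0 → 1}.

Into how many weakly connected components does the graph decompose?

From 0: component {0, 1, 2}.
From 3: component {3, 4, 5}.
That's 2 components.

2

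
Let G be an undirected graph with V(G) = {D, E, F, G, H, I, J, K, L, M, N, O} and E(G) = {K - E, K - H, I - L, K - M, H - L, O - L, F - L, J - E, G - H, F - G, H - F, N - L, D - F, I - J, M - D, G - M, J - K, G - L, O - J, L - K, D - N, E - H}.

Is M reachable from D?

Yes

Explore from D.
Distance 1: reach F, M, N.
Found M.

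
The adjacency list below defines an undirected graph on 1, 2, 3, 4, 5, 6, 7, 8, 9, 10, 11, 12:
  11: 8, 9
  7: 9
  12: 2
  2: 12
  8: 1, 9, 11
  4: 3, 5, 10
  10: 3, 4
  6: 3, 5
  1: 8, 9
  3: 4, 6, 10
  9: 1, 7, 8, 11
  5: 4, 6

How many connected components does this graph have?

3

From 1: component {1, 7, 8, 9, 11}.
From 2: component {2, 12}.
From 3: component {3, 4, 5, 6, 10}.
That's 3 components.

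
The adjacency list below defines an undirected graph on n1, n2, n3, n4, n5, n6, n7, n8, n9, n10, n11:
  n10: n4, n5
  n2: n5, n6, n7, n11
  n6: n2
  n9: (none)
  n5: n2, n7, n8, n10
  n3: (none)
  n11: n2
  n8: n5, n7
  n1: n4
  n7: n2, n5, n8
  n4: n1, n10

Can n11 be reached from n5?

Explore from n5.
Distance 1: reach n2, n7, n8, n10.
Distance 2: reach n4, n6, n11.
Found n11.

Yes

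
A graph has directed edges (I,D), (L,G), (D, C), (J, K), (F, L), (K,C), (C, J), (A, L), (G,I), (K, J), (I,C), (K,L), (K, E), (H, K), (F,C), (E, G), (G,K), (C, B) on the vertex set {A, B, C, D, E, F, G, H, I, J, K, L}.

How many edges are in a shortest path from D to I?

6

Distance 0: D.
Distance 1: C.
Distance 2: B, J.
Distance 3: K.
Distance 4: E, L.
Distance 5: G.
Distance 6: I — contains I.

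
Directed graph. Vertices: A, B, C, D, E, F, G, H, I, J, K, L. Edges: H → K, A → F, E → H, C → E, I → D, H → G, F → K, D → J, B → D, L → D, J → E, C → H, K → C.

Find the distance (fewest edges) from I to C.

6

Distance 0: I.
Distance 1: D.
Distance 2: J.
Distance 3: E.
Distance 4: H.
Distance 5: G, K.
Distance 6: C — contains C.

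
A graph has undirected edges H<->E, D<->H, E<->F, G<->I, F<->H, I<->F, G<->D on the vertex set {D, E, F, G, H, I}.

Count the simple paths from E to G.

E–F–H–D–G
E–F–I–G
E–H–D–G
E–H–F–I–G

4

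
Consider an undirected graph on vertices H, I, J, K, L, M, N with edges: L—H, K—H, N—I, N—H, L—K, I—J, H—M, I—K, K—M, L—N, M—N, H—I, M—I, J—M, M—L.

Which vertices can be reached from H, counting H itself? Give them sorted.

Start at H.
Its neighbours: I, K, L, M, N.
Then their neighbours: J.
Every vertex is now reached.

H, I, J, K, L, M, N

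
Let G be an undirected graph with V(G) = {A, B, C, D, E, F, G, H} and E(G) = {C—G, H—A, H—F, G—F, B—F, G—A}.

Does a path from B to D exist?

Explore from B.
Distance 1: reach F.
Distance 2: reach G, H.
Distance 3: reach A, C.
The search is exhausted without reaching D; it lies in a different component.

No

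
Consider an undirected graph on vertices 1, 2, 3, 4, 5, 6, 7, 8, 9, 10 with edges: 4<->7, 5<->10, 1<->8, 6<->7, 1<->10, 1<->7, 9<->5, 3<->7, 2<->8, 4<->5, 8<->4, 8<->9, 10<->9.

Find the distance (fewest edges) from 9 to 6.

Distance 0: 9.
Distance 1: 5, 8, 10.
Distance 2: 1, 2, 4.
Distance 3: 7.
Distance 4: 3, 6 — contains 6.

4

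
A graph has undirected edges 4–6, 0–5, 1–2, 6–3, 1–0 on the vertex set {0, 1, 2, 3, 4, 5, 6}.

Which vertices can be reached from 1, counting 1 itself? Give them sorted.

Start at 1.
Its neighbours: 0, 2.
Then their neighbours: 5.
Nothing further is reachable.

0, 1, 2, 5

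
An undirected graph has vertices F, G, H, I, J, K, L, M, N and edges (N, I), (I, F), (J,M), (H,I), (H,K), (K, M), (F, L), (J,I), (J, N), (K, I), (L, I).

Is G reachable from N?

No

Explore from N.
Distance 1: reach I, J.
Distance 2: reach F, H, K, L, M.
The search is exhausted without reaching G; it lies in a different component.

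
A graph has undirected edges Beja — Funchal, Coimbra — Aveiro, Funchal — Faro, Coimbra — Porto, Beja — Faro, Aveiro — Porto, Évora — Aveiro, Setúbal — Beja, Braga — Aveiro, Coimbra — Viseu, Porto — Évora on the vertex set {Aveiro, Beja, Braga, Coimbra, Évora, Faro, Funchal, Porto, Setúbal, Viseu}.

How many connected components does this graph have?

2

From Aveiro: component {Aveiro, Braga, Coimbra, Évora, Porto, Viseu}.
From Beja: component {Beja, Faro, Funchal, Setúbal}.
That's 2 components.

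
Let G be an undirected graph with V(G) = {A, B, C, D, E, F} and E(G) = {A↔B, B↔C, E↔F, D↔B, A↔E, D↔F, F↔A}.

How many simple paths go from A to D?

A–B–D
A–E–F–D
A–F–D

3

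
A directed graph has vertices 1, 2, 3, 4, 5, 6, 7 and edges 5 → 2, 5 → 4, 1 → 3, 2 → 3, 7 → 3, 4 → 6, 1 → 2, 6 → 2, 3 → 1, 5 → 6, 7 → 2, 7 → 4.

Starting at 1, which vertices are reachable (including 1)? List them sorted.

1, 2, 3

Start at 1.
Its neighbours: 2, 3.
Nothing further is reachable.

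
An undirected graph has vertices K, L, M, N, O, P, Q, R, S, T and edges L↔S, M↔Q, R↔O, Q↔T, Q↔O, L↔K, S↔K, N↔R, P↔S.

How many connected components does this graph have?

2

From K: component {K, L, P, S}.
From M: component {M, N, O, Q, R, T}.
That's 2 components.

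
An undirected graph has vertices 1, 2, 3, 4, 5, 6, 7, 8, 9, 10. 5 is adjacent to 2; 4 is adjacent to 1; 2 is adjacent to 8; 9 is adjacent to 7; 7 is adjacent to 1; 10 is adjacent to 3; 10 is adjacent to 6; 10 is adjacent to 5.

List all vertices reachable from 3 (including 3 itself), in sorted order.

2, 3, 5, 6, 8, 10

Start at 3.
Its neighbours: 10.
Then their neighbours: 5, 6.
Then next layer: 2.
Then next layer: 8.
Nothing further is reachable.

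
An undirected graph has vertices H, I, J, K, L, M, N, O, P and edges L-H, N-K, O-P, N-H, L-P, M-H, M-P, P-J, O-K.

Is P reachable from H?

Explore from H.
Distance 1: reach L, M, N.
Distance 2: reach K, P.
Found P.

Yes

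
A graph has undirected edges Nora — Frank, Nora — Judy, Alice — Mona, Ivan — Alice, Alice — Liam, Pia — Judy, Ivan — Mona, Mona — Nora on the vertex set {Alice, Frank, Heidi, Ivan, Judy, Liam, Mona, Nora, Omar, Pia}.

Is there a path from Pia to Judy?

Explore from Pia.
Distance 1: reach Judy.
Found Judy.

Yes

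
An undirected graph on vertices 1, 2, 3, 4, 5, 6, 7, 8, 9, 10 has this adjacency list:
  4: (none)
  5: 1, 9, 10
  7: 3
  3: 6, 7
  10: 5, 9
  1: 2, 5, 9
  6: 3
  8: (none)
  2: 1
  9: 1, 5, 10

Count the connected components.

4

From 1: component {1, 2, 5, 9, 10}.
From 3: component {3, 6, 7}.
From 4: component {4}.
From 8: component {8}.
That's 4 components.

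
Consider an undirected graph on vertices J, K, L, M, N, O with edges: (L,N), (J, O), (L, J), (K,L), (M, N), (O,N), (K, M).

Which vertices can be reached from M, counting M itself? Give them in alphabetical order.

Start at M.
Its neighbours: K, N.
Then their neighbours: L, O.
Then next layer: J.
Every vertex is now reached.

J, K, L, M, N, O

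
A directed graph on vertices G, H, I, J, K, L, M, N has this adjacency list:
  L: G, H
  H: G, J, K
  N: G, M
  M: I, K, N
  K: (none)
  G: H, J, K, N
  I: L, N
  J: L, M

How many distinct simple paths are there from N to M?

N→G→H→J→M
N→G→J→M
N→M

3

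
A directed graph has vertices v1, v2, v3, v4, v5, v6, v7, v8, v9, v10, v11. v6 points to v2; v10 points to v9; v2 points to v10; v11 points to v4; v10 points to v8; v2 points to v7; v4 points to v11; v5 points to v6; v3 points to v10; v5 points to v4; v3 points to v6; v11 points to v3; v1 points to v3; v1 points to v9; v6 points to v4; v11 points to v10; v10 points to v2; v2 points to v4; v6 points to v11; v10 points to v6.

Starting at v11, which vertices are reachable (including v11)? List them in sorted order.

v2, v3, v4, v6, v7, v8, v9, v10, v11

Start at v11.
Its neighbours: v3, v4, v10.
Then their neighbours: v2, v6, v8, v9.
Then next layer: v7.
Nothing further is reachable.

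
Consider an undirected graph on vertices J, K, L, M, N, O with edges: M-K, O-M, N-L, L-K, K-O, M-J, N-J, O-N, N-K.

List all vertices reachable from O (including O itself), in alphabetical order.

Start at O.
Its neighbours: K, M, N.
Then their neighbours: J, L.
Every vertex is now reached.

J, K, L, M, N, O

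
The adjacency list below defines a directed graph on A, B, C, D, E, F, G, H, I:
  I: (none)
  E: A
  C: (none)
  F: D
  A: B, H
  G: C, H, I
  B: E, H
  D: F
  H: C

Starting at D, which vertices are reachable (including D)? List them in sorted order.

Start at D.
Its neighbours: F.
Nothing further is reachable.

D, F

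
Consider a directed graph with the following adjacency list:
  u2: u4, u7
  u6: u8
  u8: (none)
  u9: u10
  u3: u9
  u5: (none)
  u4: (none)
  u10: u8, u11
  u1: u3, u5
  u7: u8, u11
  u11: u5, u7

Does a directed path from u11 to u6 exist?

No

Explore from u11.
Distance 1: reach u5, u7.
Distance 2: reach u8.
The search from u11 is exhausted; no directed path reaches u6.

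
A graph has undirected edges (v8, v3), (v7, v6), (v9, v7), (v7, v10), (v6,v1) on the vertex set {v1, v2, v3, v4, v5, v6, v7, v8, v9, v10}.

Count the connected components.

From v1: component {v1, v6, v7, v9, v10}.
From v2: component {v2}.
From v3: component {v3, v8}.
From v4: component {v4}.
From v5: component {v5}.
That's 5 components.

5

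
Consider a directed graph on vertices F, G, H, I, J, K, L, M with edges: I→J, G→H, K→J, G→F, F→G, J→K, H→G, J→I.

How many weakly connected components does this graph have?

4

From F: component {F, G, H}.
From I: component {I, J, K}.
From L: component {L}.
From M: component {M}.
That's 4 components.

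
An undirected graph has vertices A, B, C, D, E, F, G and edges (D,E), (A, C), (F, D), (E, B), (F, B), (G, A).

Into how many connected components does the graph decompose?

From A: component {A, C, G}.
From B: component {B, D, E, F}.
That's 2 components.

2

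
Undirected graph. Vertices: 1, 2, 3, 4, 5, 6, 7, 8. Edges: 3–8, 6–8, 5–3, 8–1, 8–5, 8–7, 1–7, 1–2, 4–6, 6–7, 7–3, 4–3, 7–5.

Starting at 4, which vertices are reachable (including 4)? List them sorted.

1, 2, 3, 4, 5, 6, 7, 8

Start at 4.
Its neighbours: 3, 6.
Then their neighbours: 5, 7, 8.
Then next layer: 1.
Then next layer: 2.
Every vertex is now reached.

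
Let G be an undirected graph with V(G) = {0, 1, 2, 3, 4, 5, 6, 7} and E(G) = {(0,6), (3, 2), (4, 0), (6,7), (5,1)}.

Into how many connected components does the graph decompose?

3

From 0: component {0, 4, 6, 7}.
From 1: component {1, 5}.
From 2: component {2, 3}.
That's 3 components.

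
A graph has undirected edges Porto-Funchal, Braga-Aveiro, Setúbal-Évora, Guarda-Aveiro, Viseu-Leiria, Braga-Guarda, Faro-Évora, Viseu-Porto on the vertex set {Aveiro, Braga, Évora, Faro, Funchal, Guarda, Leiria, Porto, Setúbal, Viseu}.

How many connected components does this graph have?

From Aveiro: component {Aveiro, Braga, Guarda}.
From Évora: component {Évora, Faro, Setúbal}.
From Funchal: component {Funchal, Leiria, Porto, Viseu}.
That's 3 components.

3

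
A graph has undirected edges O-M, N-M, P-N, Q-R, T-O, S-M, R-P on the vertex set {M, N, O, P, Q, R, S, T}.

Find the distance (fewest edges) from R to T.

Distance 0: R.
Distance 1: P, Q.
Distance 2: N.
Distance 3: M.
Distance 4: O, S.
Distance 5: T — contains T.

5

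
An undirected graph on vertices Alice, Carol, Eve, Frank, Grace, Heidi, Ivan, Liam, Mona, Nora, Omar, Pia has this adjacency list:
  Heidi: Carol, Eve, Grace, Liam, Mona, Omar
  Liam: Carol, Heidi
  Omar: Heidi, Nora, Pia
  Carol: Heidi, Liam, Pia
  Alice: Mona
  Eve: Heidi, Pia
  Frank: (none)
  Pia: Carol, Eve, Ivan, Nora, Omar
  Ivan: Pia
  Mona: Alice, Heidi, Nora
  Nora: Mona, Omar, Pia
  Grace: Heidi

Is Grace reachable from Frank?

Frank has no edges, so nothing is reachable from it.

No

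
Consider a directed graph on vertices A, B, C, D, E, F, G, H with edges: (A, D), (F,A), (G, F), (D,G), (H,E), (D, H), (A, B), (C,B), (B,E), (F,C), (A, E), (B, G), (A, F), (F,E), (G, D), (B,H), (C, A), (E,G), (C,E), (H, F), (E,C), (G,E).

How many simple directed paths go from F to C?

9

F→A→B→E→C
F→A→B→G→D→H→E→C
F→A→B→G→E→C
F→A→B→H→E→C
F→A→D→G→E→C
F→A→D→H→E→C
F→A→E→C
F→C
F→E→C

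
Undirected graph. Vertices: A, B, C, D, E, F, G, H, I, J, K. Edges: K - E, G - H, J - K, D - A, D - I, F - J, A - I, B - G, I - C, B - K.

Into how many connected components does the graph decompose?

2

From A: component {A, C, D, I}.
From B: component {B, E, F, G, H, J, K}.
That's 2 components.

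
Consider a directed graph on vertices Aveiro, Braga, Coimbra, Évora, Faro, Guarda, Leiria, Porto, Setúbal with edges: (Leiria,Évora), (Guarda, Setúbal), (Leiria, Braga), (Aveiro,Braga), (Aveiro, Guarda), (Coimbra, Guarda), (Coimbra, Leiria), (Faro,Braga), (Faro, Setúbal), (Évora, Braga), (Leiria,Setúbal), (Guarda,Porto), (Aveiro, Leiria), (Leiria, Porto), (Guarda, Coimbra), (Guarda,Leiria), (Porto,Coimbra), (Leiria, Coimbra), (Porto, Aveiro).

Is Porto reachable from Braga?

No

Braga has no outgoing edges, so nothing is reachable from it.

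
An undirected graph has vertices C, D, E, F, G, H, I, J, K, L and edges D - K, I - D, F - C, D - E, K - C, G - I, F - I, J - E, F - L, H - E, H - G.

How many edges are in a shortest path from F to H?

Distance 0: F.
Distance 1: C, I, L.
Distance 2: D, G, K.
Distance 3: E, H — contains H.

3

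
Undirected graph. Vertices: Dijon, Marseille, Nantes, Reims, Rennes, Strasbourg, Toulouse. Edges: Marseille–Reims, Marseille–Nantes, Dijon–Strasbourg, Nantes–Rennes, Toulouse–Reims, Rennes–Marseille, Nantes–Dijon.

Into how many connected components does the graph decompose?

From Dijon: component {Dijon, Marseille, Nantes, Reims, Rennes, Strasbourg, Toulouse}.
That's 1 component.

1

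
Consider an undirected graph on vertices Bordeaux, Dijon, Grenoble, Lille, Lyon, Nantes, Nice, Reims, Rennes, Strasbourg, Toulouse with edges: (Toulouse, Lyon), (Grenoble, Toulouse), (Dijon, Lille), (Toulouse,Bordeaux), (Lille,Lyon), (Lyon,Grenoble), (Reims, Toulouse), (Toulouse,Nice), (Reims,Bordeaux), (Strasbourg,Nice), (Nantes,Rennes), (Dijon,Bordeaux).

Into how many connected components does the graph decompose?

2

From Bordeaux: component {Bordeaux, Dijon, Grenoble, Lille, Lyon, Nice, Reims, Strasbourg, Toulouse}.
From Nantes: component {Nantes, Rennes}.
That's 2 components.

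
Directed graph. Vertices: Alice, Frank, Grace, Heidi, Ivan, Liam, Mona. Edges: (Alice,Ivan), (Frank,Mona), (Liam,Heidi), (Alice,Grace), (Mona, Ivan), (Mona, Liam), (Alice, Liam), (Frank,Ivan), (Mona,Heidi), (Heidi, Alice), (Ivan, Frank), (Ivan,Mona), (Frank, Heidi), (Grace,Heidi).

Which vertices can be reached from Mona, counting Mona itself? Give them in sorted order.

Start at Mona.
Its neighbours: Heidi, Ivan, Liam.
Then their neighbours: Alice, Frank.
Then next layer: Grace.
Every vertex is now reached.

Alice, Frank, Grace, Heidi, Ivan, Liam, Mona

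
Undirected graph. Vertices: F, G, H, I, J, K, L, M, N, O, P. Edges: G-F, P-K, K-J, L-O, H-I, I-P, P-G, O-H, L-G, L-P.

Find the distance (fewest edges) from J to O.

Distance 0: J.
Distance 1: K.
Distance 2: P.
Distance 3: G, I, L.
Distance 4: F, H, O — contains O.

4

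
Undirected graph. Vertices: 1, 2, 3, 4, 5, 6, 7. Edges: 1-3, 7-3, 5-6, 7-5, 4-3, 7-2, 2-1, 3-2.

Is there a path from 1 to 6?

Yes

Explore from 1.
Distance 1: reach 2, 3.
Distance 2: reach 4, 7.
Distance 3: reach 5.
Distance 4: reach 6.
Found 6.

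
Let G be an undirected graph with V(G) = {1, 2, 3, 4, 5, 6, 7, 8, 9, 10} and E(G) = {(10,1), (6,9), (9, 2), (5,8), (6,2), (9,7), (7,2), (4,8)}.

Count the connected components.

4

From 1: component {1, 10}.
From 2: component {2, 6, 7, 9}.
From 3: component {3}.
From 4: component {4, 5, 8}.
That's 4 components.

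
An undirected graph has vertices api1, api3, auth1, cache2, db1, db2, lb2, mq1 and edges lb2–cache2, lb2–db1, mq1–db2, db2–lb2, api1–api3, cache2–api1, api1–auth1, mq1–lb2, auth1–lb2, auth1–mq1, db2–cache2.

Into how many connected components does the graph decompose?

1

From api1: component {api1, api3, auth1, cache2, db1, db2, lb2, mq1}.
That's 1 component.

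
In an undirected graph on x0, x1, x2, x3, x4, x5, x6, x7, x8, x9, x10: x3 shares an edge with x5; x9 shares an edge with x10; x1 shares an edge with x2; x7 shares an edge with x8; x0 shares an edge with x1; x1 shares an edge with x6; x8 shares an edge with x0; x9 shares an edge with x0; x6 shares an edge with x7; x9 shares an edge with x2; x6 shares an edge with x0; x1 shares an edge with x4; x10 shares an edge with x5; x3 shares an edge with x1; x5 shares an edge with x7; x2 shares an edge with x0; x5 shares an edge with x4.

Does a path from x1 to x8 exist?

Explore from x1.
Distance 1: reach x0, x2, x3, x4, x6.
Distance 2: reach x5, x7, x8, x9.
Found x8.

Yes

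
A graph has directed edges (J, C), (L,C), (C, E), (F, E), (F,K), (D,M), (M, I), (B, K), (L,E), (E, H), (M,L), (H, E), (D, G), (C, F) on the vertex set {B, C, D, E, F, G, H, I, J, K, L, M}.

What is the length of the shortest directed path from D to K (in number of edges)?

Distance 0: D.
Distance 1: G, M.
Distance 2: I, L.
Distance 3: C, E.
Distance 4: F, H.
Distance 5: K — contains K.

5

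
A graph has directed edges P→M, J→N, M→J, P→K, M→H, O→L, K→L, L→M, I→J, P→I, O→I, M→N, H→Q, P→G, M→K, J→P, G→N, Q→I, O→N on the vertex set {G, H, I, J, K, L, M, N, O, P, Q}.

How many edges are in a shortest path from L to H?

Distance 0: L.
Distance 1: M.
Distance 2: H, J, K, N — contains H.

2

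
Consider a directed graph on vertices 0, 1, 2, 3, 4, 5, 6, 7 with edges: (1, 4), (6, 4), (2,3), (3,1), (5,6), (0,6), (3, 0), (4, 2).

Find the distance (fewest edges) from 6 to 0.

Distance 0: 6.
Distance 1: 4.
Distance 2: 2.
Distance 3: 3.
Distance 4: 0, 1 — contains 0.

4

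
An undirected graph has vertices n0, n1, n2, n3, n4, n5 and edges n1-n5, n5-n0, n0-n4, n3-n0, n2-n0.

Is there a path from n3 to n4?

Explore from n3.
Distance 1: reach n0.
Distance 2: reach n2, n4, n5.
Found n4.

Yes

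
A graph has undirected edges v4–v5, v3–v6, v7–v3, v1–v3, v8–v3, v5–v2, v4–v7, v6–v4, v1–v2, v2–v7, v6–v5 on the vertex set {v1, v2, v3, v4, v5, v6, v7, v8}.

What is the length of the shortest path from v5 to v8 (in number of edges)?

Distance 0: v5.
Distance 1: v2, v4, v6.
Distance 2: v1, v3, v7.
Distance 3: v8 — contains v8.

3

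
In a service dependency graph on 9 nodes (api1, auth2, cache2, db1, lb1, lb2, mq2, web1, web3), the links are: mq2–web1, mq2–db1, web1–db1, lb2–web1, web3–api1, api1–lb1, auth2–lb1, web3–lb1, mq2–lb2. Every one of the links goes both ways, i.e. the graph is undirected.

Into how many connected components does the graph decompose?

3

From api1: component {api1, auth2, lb1, web3}.
From cache2: component {cache2}.
From db1: component {db1, lb2, mq2, web1}.
That's 3 components.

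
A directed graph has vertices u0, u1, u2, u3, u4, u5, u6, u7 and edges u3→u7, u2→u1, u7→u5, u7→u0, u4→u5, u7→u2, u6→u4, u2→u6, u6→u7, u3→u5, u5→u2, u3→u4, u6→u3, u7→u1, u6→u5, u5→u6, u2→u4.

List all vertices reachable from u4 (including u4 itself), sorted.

u0, u1, u2, u3, u4, u5, u6, u7

Start at u4.
Its neighbours: u5.
Then their neighbours: u2, u6.
Then next layer: u1, u3, u7.
Then next layer: u0.
Every vertex is now reached.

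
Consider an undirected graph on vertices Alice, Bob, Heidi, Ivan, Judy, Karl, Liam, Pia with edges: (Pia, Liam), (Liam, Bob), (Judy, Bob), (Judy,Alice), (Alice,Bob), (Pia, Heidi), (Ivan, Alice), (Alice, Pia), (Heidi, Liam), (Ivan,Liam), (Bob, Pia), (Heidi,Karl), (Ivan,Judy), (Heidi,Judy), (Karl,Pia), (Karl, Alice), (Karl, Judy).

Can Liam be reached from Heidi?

Explore from Heidi.
Distance 1: reach Judy, Karl, Liam, Pia.
Found Liam.

Yes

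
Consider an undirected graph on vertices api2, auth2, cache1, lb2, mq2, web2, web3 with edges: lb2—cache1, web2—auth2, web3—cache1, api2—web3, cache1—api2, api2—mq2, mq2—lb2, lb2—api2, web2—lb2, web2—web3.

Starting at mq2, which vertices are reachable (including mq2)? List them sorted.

api2, auth2, cache1, lb2, mq2, web2, web3

Start at mq2.
Its neighbours: api2, lb2.
Then their neighbours: cache1, web2, web3.
Then next layer: auth2.
Every vertex is now reached.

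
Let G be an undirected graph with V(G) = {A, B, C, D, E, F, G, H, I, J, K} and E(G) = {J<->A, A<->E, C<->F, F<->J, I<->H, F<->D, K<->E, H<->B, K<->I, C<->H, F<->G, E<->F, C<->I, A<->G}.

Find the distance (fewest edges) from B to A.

Distance 0: B.
Distance 1: H.
Distance 2: C, I.
Distance 3: F, K.
Distance 4: D, E, G, J.
Distance 5: A — contains A.

5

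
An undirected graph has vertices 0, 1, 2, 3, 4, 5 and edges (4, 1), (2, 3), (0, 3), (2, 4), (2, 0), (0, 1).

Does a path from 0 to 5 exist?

Explore from 0.
Distance 1: reach 1, 2, 3.
Distance 2: reach 4.
The search is exhausted without reaching 5; it lies in a different component.

No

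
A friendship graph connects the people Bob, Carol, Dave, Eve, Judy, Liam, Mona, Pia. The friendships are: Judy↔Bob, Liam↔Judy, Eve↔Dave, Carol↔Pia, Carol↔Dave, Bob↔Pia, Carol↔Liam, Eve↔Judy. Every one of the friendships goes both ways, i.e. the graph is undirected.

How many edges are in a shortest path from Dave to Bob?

Distance 0: Dave.
Distance 1: Carol, Eve.
Distance 2: Judy, Liam, Pia.
Distance 3: Bob — contains Bob.

3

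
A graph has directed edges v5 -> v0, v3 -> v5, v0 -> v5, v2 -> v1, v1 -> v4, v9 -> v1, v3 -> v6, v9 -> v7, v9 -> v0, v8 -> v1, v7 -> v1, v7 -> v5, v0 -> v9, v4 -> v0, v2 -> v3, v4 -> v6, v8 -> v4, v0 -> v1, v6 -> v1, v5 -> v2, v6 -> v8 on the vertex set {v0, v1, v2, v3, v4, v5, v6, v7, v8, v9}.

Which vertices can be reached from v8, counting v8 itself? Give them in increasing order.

Start at v8.
Its neighbours: v1, v4.
Then their neighbours: v0, v6.
Then next layer: v5, v9.
Then next layer: v2, v7.
Then next layer: v3.
Every vertex is now reached.

v0, v1, v2, v3, v4, v5, v6, v7, v8, v9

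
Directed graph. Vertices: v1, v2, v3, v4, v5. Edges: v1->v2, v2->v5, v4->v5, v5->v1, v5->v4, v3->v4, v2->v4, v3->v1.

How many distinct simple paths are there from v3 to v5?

3

v3→v1→v2→v4→v5
v3→v1→v2→v5
v3→v4→v5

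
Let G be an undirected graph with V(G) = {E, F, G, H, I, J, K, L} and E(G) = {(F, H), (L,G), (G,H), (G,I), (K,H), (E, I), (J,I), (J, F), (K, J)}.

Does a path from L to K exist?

Explore from L.
Distance 1: reach G.
Distance 2: reach H, I.
Distance 3: reach E, F, J, K.
Found K.

Yes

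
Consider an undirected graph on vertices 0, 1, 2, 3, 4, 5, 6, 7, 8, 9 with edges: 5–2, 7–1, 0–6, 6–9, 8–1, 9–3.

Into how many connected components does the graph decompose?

From 0: component {0, 3, 6, 9}.
From 1: component {1, 7, 8}.
From 2: component {2, 5}.
From 4: component {4}.
That's 4 components.

4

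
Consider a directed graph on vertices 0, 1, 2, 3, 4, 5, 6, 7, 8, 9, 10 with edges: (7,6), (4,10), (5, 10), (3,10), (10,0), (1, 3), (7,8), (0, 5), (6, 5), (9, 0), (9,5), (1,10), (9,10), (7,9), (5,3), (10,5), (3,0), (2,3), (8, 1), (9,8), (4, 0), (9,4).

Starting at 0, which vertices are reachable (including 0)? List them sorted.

Start at 0.
Its neighbours: 5.
Then their neighbours: 3, 10.
Nothing further is reachable.

0, 3, 5, 10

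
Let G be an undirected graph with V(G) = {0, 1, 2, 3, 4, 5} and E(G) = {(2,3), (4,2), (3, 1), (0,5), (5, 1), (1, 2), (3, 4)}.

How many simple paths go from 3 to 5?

3–1–5
3–2–1–5
3–4–2–1–5

3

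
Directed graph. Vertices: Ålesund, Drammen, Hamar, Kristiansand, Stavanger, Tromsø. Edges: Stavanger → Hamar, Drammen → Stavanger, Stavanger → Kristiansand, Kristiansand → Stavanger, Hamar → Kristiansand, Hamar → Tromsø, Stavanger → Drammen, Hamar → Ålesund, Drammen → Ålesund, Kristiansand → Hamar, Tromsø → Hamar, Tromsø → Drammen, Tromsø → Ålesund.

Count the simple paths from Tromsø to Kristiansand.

3

Tromsø→Drammen→Stavanger→Hamar→Kristiansand
Tromsø→Drammen→Stavanger→Kristiansand
Tromsø→Hamar→Kristiansand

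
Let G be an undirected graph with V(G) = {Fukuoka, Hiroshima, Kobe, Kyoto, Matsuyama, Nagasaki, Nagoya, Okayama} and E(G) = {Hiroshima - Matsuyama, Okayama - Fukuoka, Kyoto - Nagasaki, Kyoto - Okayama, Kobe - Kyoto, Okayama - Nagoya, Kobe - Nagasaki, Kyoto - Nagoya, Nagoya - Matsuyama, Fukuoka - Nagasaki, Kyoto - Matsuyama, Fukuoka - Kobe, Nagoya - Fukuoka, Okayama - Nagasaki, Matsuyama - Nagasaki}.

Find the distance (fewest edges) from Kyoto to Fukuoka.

Distance 0: Kyoto.
Distance 1: Kobe, Matsuyama, Nagasaki, Nagoya, Okayama.
Distance 2: Fukuoka, Hiroshima — contains Fukuoka.

2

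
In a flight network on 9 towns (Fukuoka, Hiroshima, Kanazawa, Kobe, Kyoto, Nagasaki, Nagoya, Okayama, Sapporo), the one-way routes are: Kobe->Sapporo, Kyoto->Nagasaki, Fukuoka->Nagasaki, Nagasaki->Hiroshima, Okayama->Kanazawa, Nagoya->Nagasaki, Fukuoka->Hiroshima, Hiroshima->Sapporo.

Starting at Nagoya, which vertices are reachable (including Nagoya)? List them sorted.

Start at Nagoya.
Its neighbours: Nagasaki.
Then their neighbours: Hiroshima.
Then next layer: Sapporo.
Nothing further is reachable.

Hiroshima, Nagasaki, Nagoya, Sapporo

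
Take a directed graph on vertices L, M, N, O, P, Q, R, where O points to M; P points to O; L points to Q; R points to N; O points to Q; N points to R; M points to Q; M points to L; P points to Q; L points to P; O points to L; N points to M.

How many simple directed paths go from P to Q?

P→O→L→Q
P→O→M→L→Q
P→O→M→Q
P→O→Q
P→Q

5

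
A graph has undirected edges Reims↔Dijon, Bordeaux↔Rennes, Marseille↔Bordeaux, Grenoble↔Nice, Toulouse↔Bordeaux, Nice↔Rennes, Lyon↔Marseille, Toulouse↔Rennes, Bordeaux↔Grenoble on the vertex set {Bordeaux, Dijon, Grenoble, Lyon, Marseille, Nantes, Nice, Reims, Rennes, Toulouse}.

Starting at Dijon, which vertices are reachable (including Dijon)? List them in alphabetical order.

Start at Dijon.
Its neighbours: Reims.
Nothing further is reachable.

Dijon, Reims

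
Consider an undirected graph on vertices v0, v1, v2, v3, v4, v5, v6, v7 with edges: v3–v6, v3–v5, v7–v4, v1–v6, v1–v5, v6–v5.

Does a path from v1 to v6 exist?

Yes

Explore from v1.
Distance 1: reach v5, v6.
Found v6.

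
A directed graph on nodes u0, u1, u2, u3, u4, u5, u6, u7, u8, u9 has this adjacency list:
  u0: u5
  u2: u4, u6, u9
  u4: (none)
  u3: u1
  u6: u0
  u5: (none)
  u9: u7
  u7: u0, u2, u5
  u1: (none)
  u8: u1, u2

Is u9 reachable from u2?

Explore from u2.
Distance 1: reach u4, u6, u9.
Found u9.

Yes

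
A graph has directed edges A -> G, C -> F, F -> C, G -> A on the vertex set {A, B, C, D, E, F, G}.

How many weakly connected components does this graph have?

5

From A: component {A, G}.
From B: component {B}.
From C: component {C, F}.
From D: component {D}.
From E: component {E}.
That's 5 components.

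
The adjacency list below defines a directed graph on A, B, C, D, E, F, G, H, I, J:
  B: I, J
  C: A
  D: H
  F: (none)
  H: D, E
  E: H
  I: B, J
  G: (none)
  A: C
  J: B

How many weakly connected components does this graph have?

5

From A: component {A, C}.
From B: component {B, I, J}.
From D: component {D, E, H}.
From F: component {F}.
From G: component {G}.
That's 5 components.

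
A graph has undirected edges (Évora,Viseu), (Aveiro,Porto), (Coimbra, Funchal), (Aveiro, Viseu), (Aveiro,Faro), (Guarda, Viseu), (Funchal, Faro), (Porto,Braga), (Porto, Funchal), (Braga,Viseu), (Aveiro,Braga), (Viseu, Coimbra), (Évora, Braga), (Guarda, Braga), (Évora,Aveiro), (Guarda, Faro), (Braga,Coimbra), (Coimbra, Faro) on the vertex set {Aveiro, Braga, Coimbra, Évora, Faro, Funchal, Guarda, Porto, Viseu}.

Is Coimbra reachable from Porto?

Yes

Explore from Porto.
Distance 1: reach Aveiro, Braga, Funchal.
Distance 2: reach Coimbra, Évora, Faro, Guarda, Viseu.
Found Coimbra.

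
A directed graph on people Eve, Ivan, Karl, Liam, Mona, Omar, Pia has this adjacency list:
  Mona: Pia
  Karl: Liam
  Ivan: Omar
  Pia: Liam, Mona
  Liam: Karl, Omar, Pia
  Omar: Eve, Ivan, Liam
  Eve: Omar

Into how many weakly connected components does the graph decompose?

From Eve: component {Eve, Ivan, Karl, Liam, Mona, Omar, Pia}.
That's 1 component.

1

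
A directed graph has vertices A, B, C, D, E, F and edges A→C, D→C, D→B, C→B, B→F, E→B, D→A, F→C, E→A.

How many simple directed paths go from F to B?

F→C→B

1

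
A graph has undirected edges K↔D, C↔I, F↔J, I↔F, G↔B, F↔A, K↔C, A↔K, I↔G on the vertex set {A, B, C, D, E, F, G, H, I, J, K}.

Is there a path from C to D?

Explore from C.
Distance 1: reach I, K.
Distance 2: reach A, D, F, G.
Found D.

Yes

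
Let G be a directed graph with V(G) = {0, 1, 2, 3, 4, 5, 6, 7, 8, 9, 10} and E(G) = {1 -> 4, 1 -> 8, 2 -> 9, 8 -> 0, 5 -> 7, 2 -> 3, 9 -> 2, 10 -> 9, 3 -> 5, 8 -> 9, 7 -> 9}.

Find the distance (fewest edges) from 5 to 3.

Distance 0: 5.
Distance 1: 7.
Distance 2: 9.
Distance 3: 2.
Distance 4: 3 — contains 3.

4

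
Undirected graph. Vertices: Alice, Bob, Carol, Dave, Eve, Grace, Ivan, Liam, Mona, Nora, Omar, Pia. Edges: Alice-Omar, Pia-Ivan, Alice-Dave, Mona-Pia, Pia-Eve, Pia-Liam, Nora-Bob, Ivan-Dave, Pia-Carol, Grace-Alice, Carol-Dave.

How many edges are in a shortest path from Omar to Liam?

Distance 0: Omar.
Distance 1: Alice.
Distance 2: Dave, Grace.
Distance 3: Carol, Ivan.
Distance 4: Pia.
Distance 5: Eve, Liam, Mona — contains Liam.

5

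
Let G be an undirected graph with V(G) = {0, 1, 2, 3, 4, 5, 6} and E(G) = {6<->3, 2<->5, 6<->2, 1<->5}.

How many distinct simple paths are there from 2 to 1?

2–5–1

1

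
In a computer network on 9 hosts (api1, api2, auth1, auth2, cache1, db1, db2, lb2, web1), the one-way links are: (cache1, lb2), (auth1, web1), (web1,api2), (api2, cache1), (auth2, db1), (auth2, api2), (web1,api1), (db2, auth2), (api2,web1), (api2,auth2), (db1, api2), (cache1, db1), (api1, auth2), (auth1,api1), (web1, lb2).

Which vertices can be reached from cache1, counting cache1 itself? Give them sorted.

api1, api2, auth2, cache1, db1, lb2, web1

Start at cache1.
Its neighbours: db1, lb2.
Then their neighbours: api2.
Then next layer: auth2, web1.
Then next layer: api1.
Nothing further is reachable.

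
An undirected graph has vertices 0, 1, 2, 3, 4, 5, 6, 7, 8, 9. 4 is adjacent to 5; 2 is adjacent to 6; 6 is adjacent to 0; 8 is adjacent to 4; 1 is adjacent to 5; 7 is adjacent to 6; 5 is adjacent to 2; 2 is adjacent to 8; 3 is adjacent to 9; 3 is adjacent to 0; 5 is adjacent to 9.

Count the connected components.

From 0: component {0, 1, 2, 3, 4, 5, 6, 7, 8, 9}.
That's 1 component.

1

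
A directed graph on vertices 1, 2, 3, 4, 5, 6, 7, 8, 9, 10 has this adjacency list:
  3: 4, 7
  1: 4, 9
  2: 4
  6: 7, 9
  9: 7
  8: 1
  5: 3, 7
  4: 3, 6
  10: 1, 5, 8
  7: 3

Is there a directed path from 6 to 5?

Explore from 6.
Distance 1: reach 7, 9.
Distance 2: reach 3.
Distance 3: reach 4.
The search from 6 is exhausted; no directed path reaches 5.

No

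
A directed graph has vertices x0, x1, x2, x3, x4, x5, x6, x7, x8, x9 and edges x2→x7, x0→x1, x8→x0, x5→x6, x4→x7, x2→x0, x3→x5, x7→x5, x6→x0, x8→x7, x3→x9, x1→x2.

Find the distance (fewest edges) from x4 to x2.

6

Distance 0: x4.
Distance 1: x7.
Distance 2: x5.
Distance 3: x6.
Distance 4: x0.
Distance 5: x1.
Distance 6: x2 — contains x2.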